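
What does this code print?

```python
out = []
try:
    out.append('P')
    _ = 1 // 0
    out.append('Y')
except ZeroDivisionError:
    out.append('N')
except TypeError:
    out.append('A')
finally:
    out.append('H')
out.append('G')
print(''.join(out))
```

Execution trace: 'P' (try body) → 'N' (except ZeroDivisionError) → 'H' (finally) → 'G' (after the try/except). Output: PNHG

Answer: PNHG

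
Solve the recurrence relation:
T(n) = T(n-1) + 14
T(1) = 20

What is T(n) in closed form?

Unrolling: T(n) = T(1) + 14·(n-1) = 20 + 14(n-1) = 14n + 6.

Answer: T(n) = 14n + 6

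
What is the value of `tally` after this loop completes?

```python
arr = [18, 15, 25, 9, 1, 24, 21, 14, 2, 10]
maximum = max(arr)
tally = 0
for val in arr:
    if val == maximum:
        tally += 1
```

Count of max value 25 in [18, 15, 25, 9, 1, 24, 21, 14, 2, 10]
`tally` takes the values: 0 → 1

Answer: 1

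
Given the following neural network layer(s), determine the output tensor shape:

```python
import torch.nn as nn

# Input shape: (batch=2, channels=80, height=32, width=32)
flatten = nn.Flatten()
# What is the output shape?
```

Input: (2, 80, 32, 32) -> Output: (2, 81920)

Answer: (2, 81920)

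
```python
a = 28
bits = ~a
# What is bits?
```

Trace:
`a = 28` → a = 28
`bits = ~a` → bits = -29
So bits = -29

Answer: -29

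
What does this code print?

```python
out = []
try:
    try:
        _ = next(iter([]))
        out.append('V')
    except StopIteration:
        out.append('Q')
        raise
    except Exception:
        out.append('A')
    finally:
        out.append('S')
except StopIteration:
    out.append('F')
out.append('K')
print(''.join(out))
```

Execution trace: 'Q' (inner except StopIteration) → 'S' (inner finally) → 'F' (outer except StopIteration) → 'K' (after the try/except). Output: QSFK

Answer: QSFK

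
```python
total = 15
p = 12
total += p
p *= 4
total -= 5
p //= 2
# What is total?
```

Trace:
`total = 15` → total = 15
`p = 12` → p = 12
`total += p` → total = 27
`p *= 4` → p = 48
`total -= 5` → total = 22
`p //= 2` → p = 24
So total = 22

Answer: 22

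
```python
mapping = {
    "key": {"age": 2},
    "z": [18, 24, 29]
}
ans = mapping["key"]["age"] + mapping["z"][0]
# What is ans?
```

Trace:
`mapping = { ...` → mapping = {'key': {'age': 2}, 'z': [18, 24, 29]}
`ans = mapping["key"]["age"] + mapping["z"][0]` → ans = 20
So ans = 20

Answer: 20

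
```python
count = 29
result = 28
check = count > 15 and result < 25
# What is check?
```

Trace:
`count = 29` → count = 29
`result = 28` → result = 28
`check = count > 15 and result < 25` → check = False
So check = False

Answer: False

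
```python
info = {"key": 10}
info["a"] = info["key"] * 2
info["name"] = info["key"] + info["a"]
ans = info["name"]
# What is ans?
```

Trace:
`info = {"key": 10}` → info = {'key': 10}
`info["a"] = info["key"] * 2` → info = {'key': 10, 'a': 20}
`info["name"] = info["key"] + info["a"]` → info = {'key': 10, 'a': 20, 'name': 30}
`ans = info["name"]` → ans = 30
So ans = 30

Answer: 30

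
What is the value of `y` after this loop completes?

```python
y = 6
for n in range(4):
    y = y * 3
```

Multiply by 3, 4 times: 6 * 3^4 = 486
`y` takes the values: 6 → 18 → 54 → 162 → 486

Answer: 486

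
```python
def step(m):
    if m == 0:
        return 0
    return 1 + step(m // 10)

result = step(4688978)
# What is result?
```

Count of digits of 4688978: 7

Answer: 7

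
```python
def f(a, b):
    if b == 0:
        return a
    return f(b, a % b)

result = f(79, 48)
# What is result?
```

f(79, 48) -> f(48, 31) -> f(31, 17) -> f(17, 14) -> f(14, 3) -> f(3, 2) -> f(2, 1) -> f(1, 0) -> 1

Answer: 1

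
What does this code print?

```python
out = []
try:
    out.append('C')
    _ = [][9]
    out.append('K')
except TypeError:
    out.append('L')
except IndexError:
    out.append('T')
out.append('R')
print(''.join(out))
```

Execution trace: 'C' (try body) → 'T' (except IndexError) → 'R' (after the try/except). Output: CTR

Answer: CTR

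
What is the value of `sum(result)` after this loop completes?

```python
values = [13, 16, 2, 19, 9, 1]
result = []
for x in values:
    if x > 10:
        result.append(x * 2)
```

Sum of doubled values > 10
`result` takes the values: [] → [26] → [26, 32] → [26, 32, 38]
So `sum(result)` = 96

Answer: 96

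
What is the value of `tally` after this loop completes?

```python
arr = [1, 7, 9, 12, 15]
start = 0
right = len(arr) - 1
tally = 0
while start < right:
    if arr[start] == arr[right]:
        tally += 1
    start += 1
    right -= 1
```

Count matching pairs from ends
`tally` takes the values: 0

Answer: 0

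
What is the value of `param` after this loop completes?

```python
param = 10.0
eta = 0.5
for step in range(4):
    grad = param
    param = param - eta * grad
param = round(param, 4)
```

Gradient descent: w = 10.0 * (1 - 0.5)^4
`param` takes the values: 10.0 → 5.0 → 2.5 → 1.25 → 0.625

Answer: 0.625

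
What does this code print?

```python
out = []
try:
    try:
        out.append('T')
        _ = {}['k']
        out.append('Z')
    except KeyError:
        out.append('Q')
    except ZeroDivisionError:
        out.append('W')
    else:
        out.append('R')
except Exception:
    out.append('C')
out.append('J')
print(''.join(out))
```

Execution trace: 'T' (inner try body) → 'Q' (inner except KeyError) → 'J' (after the try/except). Output: TQJ

Answer: TQJ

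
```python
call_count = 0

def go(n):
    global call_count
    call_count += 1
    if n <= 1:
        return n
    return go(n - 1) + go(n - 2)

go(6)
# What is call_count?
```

Calls(n) = 1 + Calls(n-1) + Calls(n-2); Calls(0)=Calls(1)=1. For n=6 this gives 25.

Answer: 25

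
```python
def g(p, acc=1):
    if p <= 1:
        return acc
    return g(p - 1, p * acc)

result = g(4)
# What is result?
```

Accumulator trace (n, acc): (4, 1) -> (3, 4) -> (2, 12) -> (1, 24) -> return 24

Answer: 24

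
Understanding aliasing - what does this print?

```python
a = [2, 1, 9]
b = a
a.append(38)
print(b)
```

Key concept: basic list aliasing.
Step by step:
`a = [2, 1, 9]` → a = [2, 1, 9]
`b = a` → b = [2, 1, 9] (same object as a)
`a.append(38)` → a = [2, 1, 9, 38] (same object as b); b = [2, 1, 9, 38] (same object as a)
`print(b)` → prints [2, 1, 9, 38]

Answer: [2, 1, 9, 38]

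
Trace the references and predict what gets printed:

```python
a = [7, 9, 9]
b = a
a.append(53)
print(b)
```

Key concept: basic list aliasing.
Step by step:
`a = [7, 9, 9]` → a = [7, 9, 9]
`b = a` → b = [7, 9, 9] (same object as a)
`a.append(53)` → a = [7, 9, 9, 53] (same object as b); b = [7, 9, 9, 53] (same object as a)
`print(b)` → prints [7, 9, 9, 53]

Answer: [7, 9, 9, 53]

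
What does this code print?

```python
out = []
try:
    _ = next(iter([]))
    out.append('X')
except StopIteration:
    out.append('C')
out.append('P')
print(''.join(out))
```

Execution trace: 'C' (except StopIteration) → 'P' (after the try/except). Output: CP

Answer: CP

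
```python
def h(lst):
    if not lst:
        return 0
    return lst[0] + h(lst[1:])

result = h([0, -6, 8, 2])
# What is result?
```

0 + (-6) + 8 + 2 + 0 = 4

Answer: 4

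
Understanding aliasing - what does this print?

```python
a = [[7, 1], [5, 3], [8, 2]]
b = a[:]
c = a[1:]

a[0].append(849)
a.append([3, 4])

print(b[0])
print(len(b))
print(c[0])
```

Key concept: slice with nested mutation.
Step by step:
`a = [[7, 1], [5, 3], [8, 2]]` → a = [[7, 1], [5, 3], [8, 2]]
`b = a[:]` → b = [[7, 1], [5, 3], [8, 2]]
`c = a[1:]` → c = [[5, 3], [8, 2]]
`a[0].append(849)` → a = [[7, 1, 849], [5, 3], [8, 2]]; b = [[7, 1, 849], [5, 3], [8, 2]]
`a.append([3, 4])` → a = [[7, 1, 849], [5, 3], [8, 2], [3, 4]]
`print(b[0])` → prints [7, 1, 849]
`print(len(b))` → prints 3
`print(c[0])` → prints [5, 3]

Answer:
[7, 1, 849]
3
[5, 3]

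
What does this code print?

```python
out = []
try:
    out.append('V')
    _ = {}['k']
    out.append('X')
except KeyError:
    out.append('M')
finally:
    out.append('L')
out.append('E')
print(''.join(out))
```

Execution trace: 'V' (try body) → 'M' (except KeyError) → 'L' (finally) → 'E' (after the try/except). Output: VMLE

Answer: VMLE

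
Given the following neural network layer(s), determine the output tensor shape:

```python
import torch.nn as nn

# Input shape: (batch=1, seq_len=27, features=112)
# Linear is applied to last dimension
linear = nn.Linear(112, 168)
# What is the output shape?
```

Input: (1, 27, 112) -> Output: (1, 27, 168)

Answer: (1, 27, 168)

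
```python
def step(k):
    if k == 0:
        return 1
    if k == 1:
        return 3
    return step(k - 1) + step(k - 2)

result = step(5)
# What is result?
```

Build up from base cases: step(0)=1, step(1)=3, step(2)=4, step(3)=7, step(4)=11, step(5)=18

Answer: 18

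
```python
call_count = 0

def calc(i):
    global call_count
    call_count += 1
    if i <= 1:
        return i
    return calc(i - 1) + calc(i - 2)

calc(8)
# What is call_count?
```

Calls(i) = 1 + Calls(i-1) + Calls(i-2); Calls(0)=Calls(1)=1. For i=8 this gives 67.

Answer: 67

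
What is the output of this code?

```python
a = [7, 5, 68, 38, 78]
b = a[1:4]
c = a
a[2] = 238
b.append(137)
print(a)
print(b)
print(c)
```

Key concept: slice vs alias.
Step by step:
`a = [7, 5, 68, 38, 78]` → a = [7, 5, 68, 38, 78]
`b = a[1:4]` → b = [5, 68, 38]
`c = a` → c = [7, 5, 68, 38, 78] (same object as a)
`a[2] = 238` → a = [7, 5, 238, 38, 78] (same object as c); c = [7, 5, 238, 38, 78] (same object as a)
`b.append(137)` → b = [5, 68, 38, 137]
`print(a)` → prints [7, 5, 238, 38, 78]
`print(b)` → prints [5, 68, 38, 137]
`print(c)` → prints [7, 5, 238, 38, 78]

Answer:
[7, 5, 238, 38, 78]
[5, 68, 38, 137]
[7, 5, 238, 38, 78]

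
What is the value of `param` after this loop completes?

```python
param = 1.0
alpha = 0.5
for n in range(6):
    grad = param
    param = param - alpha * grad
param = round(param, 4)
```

Gradient descent: w = 1.0 * (1 - 0.5)^6
`param` takes the values: 1.0 → 0.5 → 0.25 → 0.125 → 0.0625 → 0.03125 → 0.015625 → 0.0156

Answer: 0.0156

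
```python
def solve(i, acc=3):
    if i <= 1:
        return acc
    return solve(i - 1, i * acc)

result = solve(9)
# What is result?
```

Accumulator trace (n, acc): (9, 3) -> (8, 27) -> (7, 216) -> (6, 1512) -> (5, 9072) -> (4, 45360) -> (3, 181440) -> (2, 544320) -> (1, 1088640) -> return 1088640

Answer: 1088640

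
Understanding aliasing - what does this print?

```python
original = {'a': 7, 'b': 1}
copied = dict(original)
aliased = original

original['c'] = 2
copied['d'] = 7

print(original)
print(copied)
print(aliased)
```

Key concept: dict() creates copy, assignment creates alias.
Step by step:
`original = {'a': 7, 'b': 1}` → original = {'a': 7, 'b': 1}
`copied = dict(original)` → copied = {'a': 7, 'b': 1}
`aliased = original` → aliased = {'a': 7, 'b': 1} (same object as original)
`original['c'] = 2` → original = {'a': 7, 'b': 1, 'c': 2} (same object as aliased); aliased = {'a': 7, 'b': 1, 'c': 2} (same object as original)
`copied['d'] = 7` → copied = {'a': 7, 'b': 1, 'd': 7}
`print(original)` → prints {'a': 7, 'b': 1, 'c': 2}
`print(copied)` → prints {'a': 7, 'b': 1, 'd': 7}
`print(aliased)` → prints {'a': 7, 'b': 1, 'c': 2}

Answer:
{'a': 7, 'b': 1, 'c': 2}
{'a': 7, 'b': 1, 'd': 7}
{'a': 7, 'b': 1, 'c': 2}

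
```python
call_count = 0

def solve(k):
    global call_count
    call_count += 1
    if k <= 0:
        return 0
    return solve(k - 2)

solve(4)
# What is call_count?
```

Linear recursion stepping by 2: 3 calls from k=4 down to ≤0.

Answer: 3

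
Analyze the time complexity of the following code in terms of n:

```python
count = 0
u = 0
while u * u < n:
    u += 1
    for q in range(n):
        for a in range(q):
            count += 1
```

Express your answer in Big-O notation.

Each loop level contributes: √n × n × n. Multiplying the contributions gives O(n^2√n).

Answer: O(n^2√n)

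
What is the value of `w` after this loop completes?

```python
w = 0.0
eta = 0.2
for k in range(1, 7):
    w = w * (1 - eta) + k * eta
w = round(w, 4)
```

Moving average with lr=0.2
`w` takes the values: 0.0 → 0.2 → 0.56 → 1.048 → 1.6384 → 2.31072 → 3.048576 → 3.0486

Answer: 3.0486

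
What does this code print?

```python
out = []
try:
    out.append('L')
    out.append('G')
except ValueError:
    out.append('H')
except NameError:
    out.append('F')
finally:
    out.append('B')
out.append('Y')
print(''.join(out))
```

Execution trace: 'L' (try body) → 'G' (try body, no exception) → 'B' (finally) → 'Y' (after the try/except). Output: LGBY

Answer: LGBY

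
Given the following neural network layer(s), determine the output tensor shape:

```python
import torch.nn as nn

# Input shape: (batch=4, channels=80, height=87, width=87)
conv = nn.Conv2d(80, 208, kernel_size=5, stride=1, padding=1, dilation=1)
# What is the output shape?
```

Input: (4, 80, 87, 87) -> Output: (4, 208, 85, 85)

Answer: (4, 208, 85, 85)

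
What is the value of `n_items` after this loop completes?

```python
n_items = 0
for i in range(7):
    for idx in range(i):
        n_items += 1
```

Triangle number: 0+1+2+...+6
`n_items` takes the values: 0 → 1 → 2 → 3 → 4 → 5 → 6 → 7 → 8 → 9 → 10 → 11 → 12 → 13 → 14 → 15 → 16 → 17 → 18 → 19 → 20 → 21

Answer: 21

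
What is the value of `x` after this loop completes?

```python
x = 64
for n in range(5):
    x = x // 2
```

Halve 5 times: 64 // 2^5 = 2
`x` takes the values: 64 → 32 → 16 → 8 → 4 → 2

Answer: 2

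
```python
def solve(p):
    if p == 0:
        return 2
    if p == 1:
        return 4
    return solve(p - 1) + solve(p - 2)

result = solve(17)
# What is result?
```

Build up from base cases: solve(0)=2, solve(1)=4, solve(2)=6, solve(3)=10, solve(4)=16, solve(5)=26, solve(6)=42, ..., solve(17)=8362

Answer: 8362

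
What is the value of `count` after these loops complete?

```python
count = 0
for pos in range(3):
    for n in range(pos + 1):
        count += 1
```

Triangle: 1 + 2 + ... + 3
`count` takes the values: 0 → 1 → 2 → 3 → 4 → 5 → 6

Answer: 6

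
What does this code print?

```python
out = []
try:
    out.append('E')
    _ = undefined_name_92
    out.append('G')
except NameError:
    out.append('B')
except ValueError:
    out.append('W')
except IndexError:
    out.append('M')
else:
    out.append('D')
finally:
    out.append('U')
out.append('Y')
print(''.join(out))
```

Execution trace: 'E' (try body) → 'B' (except NameError) → 'U' (finally) → 'Y' (after the try/except). Output: EBUY

Answer: EBUY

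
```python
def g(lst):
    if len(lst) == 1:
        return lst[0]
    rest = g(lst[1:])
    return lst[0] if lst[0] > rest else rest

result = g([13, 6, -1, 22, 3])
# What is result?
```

Recursive max over [13, 6, -1, 22, 3] = 22

Answer: 22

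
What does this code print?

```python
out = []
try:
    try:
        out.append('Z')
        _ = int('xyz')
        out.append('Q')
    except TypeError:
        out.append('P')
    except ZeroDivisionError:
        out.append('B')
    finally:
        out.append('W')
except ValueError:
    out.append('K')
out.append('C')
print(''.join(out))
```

Execution trace: 'Z' (try body) → 'W' (finally) → 'K' (outer except ValueError) → 'C' (after the try/except). Output: ZWKC

Answer: ZWKC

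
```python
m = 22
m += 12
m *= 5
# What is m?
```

Trace:
`m = 22` → m = 22
`m += 12` → m = 34
`m *= 5` → m = 170
So m = 170

Answer: 170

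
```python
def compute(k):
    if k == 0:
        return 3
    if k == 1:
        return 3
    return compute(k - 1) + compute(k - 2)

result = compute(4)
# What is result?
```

Build up from base cases: compute(0)=3, compute(1)=3, compute(2)=6, compute(3)=9, compute(4)=15

Answer: 15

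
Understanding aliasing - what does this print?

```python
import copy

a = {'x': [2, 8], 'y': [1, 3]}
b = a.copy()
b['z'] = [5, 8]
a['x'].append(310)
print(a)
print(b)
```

Key concept: shallow copy of dict with mutable values.
Step by step:
`a = {'x': [2, 8], 'y': [1, 3]}` → a = {'x': [2, 8], 'y': [1, 3]}
`b = a.copy()` → b = {'x': [2, 8], 'y': [1, 3]}
`b['z'] = [5, 8]` → b = {'x': [2, 8], 'y': [1, 3], 'z': [5, 8]}
`a['x'].append(310)` → a = {'x': [2, 8, 310], 'y': [1, 3]}; b = {'x': [2, 8, 310], 'y': [1, 3], 'z': [5, 8]}
`print(a)` → prints {'x': [2, 8, 310], 'y': [1, 3]}
`print(b)` → prints {'x': [2, 8, 310], 'y': [1, 3], 'z': [5, 8]}

Answer:
{'x': [2, 8, 310], 'y': [1, 3]}
{'x': [2, 8, 310], 'y': [1, 3], 'z': [5, 8]}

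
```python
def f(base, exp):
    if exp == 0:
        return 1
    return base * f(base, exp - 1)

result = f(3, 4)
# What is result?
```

f(3, 4) = 3 * 3 * 3 * 3 = 81

Answer: 81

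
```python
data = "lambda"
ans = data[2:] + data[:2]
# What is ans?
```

Trace:
`data = "lambda"` → data = 'lambda'
`ans = data[2:] + data[:2]` → ans = 'mbdala'
So ans = 'mbdala'

Answer: 'mbdala'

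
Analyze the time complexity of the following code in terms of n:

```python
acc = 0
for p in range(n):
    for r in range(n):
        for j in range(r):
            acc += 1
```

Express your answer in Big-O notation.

Each loop level contributes: n × n × n. Multiplying the contributions gives O(n^3).

Answer: O(n^3)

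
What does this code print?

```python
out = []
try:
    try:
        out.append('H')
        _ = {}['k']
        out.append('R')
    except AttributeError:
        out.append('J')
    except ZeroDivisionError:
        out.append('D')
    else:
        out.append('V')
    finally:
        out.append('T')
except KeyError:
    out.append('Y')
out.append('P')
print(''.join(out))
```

Execution trace: 'H' (try body) → 'T' (finally) → 'Y' (outer except KeyError) → 'P' (after the try/except). Output: HTYP

Answer: HTYP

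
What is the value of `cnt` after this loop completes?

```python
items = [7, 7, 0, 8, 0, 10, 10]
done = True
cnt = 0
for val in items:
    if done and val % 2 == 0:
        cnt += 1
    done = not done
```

Count even values at even positions
`cnt` takes the values: 0 → 1 → 2 → 3

Answer: 3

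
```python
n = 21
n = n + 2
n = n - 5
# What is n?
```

Trace:
`n = 21` → n = 21
`n = n + 2` → n = 23
`n = n - 5` → n = 18
So n = 18

Answer: 18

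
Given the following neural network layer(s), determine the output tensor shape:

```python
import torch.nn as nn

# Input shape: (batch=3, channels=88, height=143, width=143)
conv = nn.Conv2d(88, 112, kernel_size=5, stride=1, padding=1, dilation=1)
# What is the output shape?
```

Input: (3, 88, 143, 143) -> Output: (3, 112, 141, 141)

Answer: (3, 112, 141, 141)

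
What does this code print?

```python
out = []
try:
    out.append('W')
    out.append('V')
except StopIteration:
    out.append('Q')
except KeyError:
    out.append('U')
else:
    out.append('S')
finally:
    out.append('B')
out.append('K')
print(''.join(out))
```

Execution trace: 'W' (try body) → 'V' (try body, no exception) → 'S' (else) → 'B' (finally) → 'K' (after the try/except). Output: WVSBK

Answer: WVSBK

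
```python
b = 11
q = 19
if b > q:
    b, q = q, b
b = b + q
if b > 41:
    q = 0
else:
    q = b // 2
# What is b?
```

Trace:
`b = 11` → b = 11
`q = 19` → q = 19
`if b > q: ...` → b > q is False → no variable changes
`b = b + q` → b = 30
`if b > 41: ...` → b > 41 is False, take else branch → q = 15
So b = 30

Answer: 30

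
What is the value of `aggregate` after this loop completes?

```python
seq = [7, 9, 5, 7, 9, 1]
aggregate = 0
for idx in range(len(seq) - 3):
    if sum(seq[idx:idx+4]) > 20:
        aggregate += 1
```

Count windows with sum > 20
`aggregate` takes the values: 0 → 1 → 2 → 3

Answer: 3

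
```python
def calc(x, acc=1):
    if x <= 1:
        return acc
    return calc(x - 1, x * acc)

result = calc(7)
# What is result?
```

Accumulator trace (n, acc): (7, 1) -> (6, 7) -> (5, 42) -> (4, 210) -> (3, 840) -> (2, 2520) -> (1, 5040) -> return 5040

Answer: 5040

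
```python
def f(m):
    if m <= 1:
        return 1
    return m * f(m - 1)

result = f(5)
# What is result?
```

f(5) = 5 * 4 * 3 * 2 * 1 = 120

Answer: 120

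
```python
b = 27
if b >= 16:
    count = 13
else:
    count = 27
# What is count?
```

Trace:
`b = 27` → b = 27
`if b >= 16: ...` → b >= 16 is True → count = 13
So count = 13

Answer: 13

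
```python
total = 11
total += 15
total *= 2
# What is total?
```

Trace:
`total = 11` → total = 11
`total += 15` → total = 26
`total *= 2` → total = 52
So total = 52

Answer: 52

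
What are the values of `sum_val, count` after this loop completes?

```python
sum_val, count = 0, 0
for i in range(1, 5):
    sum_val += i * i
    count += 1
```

Sum of squares and count
`sum_val, count` takes the values: (0, 0) → (1, 0) → (1, 1) → (5, 1) → (5, 2) → (14, 2) → (14, 3) → (30, 3) → (30, 4)

Answer: 30, 4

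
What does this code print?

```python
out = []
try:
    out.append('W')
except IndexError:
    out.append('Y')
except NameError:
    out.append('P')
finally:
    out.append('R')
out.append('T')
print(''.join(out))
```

Execution trace: 'W' (try body, no exception) → 'R' (finally) → 'T' (after the try/except). Output: WRT

Answer: WRT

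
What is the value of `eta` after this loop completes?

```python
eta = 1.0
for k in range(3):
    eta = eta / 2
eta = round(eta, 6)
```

Halving LR 3 times: 1 / 2^3
`eta` takes the values: 1.0 → 0.5 → 0.25 → 0.125

Answer: 0.125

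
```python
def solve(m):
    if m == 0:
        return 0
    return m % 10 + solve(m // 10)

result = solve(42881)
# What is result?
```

Sum of digits of 42881: 1 + 8 + 8 + 2 + 4 = 23

Answer: 23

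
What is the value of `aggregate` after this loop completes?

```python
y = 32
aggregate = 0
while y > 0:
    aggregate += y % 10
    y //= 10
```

Sum digits of 32
`aggregate` takes the values: 0 → 2 → 5

Answer: 5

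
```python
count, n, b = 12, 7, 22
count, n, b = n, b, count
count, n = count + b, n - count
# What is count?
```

Trace:
`count, n, b = 12, 7, 22` → count = 12; n = 7; b = 22
`count, n, b = n, b, count` → count = 7; n = 22; b = 12
`count, n = count + b, n - count` → count = 19; n = 15
So count = 19

Answer: 19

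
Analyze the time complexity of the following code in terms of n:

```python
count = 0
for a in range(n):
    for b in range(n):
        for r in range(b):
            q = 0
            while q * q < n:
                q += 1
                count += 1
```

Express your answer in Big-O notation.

Each loop level contributes: n × n × n × √n. Multiplying the contributions gives O(n^3√n).

Answer: O(n^3√n)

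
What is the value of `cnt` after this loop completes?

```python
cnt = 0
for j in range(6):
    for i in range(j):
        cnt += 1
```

Triangle number: 0+1+2+...+5
`cnt` takes the values: 0 → 1 → 2 → 3 → 4 → 5 → 6 → 7 → 8 → 9 → 10 → 11 → 12 → 13 → 14 → 15

Answer: 15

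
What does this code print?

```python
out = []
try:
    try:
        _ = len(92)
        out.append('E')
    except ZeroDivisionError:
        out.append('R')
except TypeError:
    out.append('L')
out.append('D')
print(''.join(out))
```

Execution trace: 'L' (outer except TypeError) → 'D' (after the try/except). Output: LD

Answer: LD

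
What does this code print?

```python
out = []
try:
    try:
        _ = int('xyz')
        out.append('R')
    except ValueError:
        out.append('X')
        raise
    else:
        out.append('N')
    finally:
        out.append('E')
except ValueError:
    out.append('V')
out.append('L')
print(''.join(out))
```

Execution trace: 'X' (inner except ValueError) → 'E' (inner finally) → 'V' (outer except ValueError) → 'L' (after the try/except). Output: XEVL

Answer: XEVL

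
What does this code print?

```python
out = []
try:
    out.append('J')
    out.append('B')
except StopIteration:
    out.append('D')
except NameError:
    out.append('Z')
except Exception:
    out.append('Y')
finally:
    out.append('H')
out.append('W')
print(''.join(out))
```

Execution trace: 'J' (try body) → 'B' (try body, no exception) → 'H' (finally) → 'W' (after the try/except). Output: JBHW

Answer: JBHW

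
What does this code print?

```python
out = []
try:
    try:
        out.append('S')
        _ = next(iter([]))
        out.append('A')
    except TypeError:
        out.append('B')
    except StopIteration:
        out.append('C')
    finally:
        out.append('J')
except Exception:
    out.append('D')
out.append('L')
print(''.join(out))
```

Execution trace: 'S' (inner try body) → 'C' (inner except StopIteration) → 'J' (inner finally) → 'L' (after the try/except). Output: SCJL

Answer: SCJL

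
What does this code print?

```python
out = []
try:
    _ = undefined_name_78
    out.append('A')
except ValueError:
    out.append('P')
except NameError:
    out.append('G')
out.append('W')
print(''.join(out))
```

Execution trace: 'G' (except NameError) → 'W' (after the try/except). Output: GW

Answer: GW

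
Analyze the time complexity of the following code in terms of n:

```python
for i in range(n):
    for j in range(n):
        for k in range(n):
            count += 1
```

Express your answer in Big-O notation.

This is Triple nested loop. Time complexity: O(n³).

Answer: O(n³)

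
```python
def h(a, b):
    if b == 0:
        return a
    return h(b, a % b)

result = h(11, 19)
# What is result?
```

h(11, 19) -> h(19, 11) -> h(11, 8) -> h(8, 3) -> h(3, 2) -> h(2, 1) -> h(1, 0) -> 1

Answer: 1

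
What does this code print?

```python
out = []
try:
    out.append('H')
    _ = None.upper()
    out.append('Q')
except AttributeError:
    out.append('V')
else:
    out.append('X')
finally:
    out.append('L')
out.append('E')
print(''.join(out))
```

Execution trace: 'H' (try body) → 'V' (except AttributeError) → 'L' (finally) → 'E' (after the try/except). Output: HVLE

Answer: HVLE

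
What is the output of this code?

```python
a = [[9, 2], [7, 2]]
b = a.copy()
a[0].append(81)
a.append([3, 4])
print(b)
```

Key concept: shallow copy with nested lists.
Step by step:
`a = [[9, 2], [7, 2]]` → a = [[9, 2], [7, 2]]
`b = a.copy()` → b = [[9, 2], [7, 2]]
`a[0].append(81)` → a = [[9, 2, 81], [7, 2]]; b = [[9, 2, 81], [7, 2]]
`a.append([3, 4])` → a = [[9, 2, 81], [7, 2], [3, 4]]
`print(b)` → prints [[9, 2, 81], [7, 2]]

Answer: [[9, 2, 81], [7, 2]]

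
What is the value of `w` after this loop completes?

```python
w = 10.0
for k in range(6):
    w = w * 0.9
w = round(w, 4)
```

Exponential decay: 10.0 * 0.9^6
`w` takes the values: 10.0 → 9.0 → 8.1 → 7.29 → 6.561 → 5.9049 → 5.31441 → 5.3144

Answer: 5.3144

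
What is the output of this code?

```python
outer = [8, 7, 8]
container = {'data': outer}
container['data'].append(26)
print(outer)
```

Key concept: dict holds reference to list.
Step by step:
`outer = [8, 7, 8]` → outer = [8, 7, 8]
`container = {'data': outer}` → container = {'data': [8, 7, 8]}
`container['data'].append(26)` → outer = [8, 7, 8, 26]; container = {'data': [8, 7, 8, 26]}
`print(outer)` → prints [8, 7, 8, 26]

Answer: [8, 7, 8, 26]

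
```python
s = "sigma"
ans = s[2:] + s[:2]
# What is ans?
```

Trace:
`s = "sigma"` → s = 'sigma'
`ans = s[2:] + s[:2]` → ans = 'gmasi'
So ans = 'gmasi'

Answer: 'gmasi'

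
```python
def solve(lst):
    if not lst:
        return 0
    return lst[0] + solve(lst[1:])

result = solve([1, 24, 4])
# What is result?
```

1 + 24 + 4 + 0 = 29

Answer: 29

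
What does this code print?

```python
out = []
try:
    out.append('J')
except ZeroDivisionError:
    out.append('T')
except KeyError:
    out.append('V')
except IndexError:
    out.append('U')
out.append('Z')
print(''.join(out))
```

Execution trace: 'J' (try body, no exception) → 'Z' (after the try/except). Output: JZ

Answer: JZ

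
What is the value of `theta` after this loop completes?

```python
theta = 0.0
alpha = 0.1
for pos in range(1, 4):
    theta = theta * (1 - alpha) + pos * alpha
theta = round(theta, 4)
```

Moving average with lr=0.1
`theta` takes the values: 0.0 → 0.1 → 0.29 → 0.561

Answer: 0.561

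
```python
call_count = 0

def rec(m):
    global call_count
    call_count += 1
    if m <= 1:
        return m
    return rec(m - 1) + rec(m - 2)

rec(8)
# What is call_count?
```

Calls(m) = 1 + Calls(m-1) + Calls(m-2); Calls(0)=Calls(1)=1. For m=8 this gives 67.

Answer: 67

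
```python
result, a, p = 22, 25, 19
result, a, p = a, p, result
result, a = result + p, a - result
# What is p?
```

Trace:
`result, a, p = 22, 25, 19` → result = 22; a = 25; p = 19
`result, a, p = a, p, result` → result = 25; a = 19; p = 22
`result, a = result + p, a - result` → result = 47; a = -6
So p = 22

Answer: 22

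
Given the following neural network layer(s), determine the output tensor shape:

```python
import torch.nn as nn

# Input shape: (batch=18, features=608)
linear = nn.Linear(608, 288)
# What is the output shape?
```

Input: (18, 608) -> Output: (18, 288)

Answer: (18, 288)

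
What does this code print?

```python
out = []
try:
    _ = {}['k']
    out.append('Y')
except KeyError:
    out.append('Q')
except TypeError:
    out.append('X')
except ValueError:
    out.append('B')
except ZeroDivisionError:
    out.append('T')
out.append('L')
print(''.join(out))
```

Execution trace: 'Q' (except KeyError) → 'L' (after the try/except). Output: QL

Answer: QL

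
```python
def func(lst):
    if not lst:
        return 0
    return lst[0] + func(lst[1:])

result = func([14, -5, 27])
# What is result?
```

14 + (-5) + 27 + 0 = 36

Answer: 36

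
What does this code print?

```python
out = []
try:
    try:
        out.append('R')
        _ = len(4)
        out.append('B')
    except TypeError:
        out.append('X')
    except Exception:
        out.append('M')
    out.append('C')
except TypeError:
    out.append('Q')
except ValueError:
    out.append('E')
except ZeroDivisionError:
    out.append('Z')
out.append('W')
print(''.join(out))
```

Execution trace: 'R' (inner try body) → 'X' (inner except TypeError) → 'C' (try body, no exception) → 'W' (after the try/except). Output: RXCW

Answer: RXCW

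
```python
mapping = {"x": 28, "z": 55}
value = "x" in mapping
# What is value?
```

Trace:
`mapping = {"x": 28, "z": 55}` → mapping = {'x': 28, 'z': 55}
`value = "x" in mapping` → value = True
So value = True

Answer: True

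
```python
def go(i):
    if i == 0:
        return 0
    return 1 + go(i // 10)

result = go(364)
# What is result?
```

Count of digits of 364: 3

Answer: 3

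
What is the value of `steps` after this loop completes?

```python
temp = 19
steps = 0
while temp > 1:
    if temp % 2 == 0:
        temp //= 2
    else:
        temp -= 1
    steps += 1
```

Steps to reduce 19 to 1
`steps` takes the values: 0 → 1 → 2 → 3 → 4 → 5 → 6

Answer: 6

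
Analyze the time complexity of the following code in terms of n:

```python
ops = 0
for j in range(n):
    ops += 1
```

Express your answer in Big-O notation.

Each loop level contributes: n. Multiplying the contributions gives O(n).

Answer: O(n)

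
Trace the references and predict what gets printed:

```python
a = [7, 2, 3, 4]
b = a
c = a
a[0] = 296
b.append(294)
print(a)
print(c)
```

Key concept: multiple aliases.
Step by step:
`a = [7, 2, 3, 4]` → a = [7, 2, 3, 4]
`b = a` → b = [7, 2, 3, 4] (same object as a)
`c = a` → c = [7, 2, 3, 4] (same object as a, b)
`a[0] = 296` → a = [296, 2, 3, 4] (same object as b, c); b = [296, 2, 3, 4] (same object as a, c); c = [296, 2, 3, 4] (same object as a, b)
`b.append(294)` → a = [296, 2, 3, 4, 294] (same object as b, c); b = [296, 2, 3, 4, 294] (same object as a, c); c = [296, 2, 3, 4, 294] (same object as a, b)
`print(a)` → prints [296, 2, 3, 4, 294]
`print(c)` → prints [296, 2, 3, 4, 294]

Answer:
[296, 2, 3, 4, 294]
[296, 2, 3, 4, 294]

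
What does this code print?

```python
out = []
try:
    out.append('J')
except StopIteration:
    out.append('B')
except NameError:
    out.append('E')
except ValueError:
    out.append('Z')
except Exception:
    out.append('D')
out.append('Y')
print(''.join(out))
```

Execution trace: 'J' (try body, no exception) → 'Y' (after the try/except). Output: JY

Answer: JY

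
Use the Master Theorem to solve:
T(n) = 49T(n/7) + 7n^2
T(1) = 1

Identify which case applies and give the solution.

a=49, b=7, f(n)=7n^2. log_7(49) = 2. Since c=2 = 2, Case 2 applies: T(n) = Θ(n^log_b(a) · log n) = O(n^2 log n).

Answer: O(n^2 log n) - Case 2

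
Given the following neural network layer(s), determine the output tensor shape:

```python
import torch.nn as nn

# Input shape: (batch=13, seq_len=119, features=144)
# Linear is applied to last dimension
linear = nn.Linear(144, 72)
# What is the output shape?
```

Input: (13, 119, 144) -> Output: (13, 119, 72)

Answer: (13, 119, 72)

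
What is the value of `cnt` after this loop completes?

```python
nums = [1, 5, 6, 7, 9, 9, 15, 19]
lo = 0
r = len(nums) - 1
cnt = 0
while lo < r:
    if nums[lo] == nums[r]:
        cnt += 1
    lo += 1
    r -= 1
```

Count matching pairs from ends
`cnt` takes the values: 0

Answer: 0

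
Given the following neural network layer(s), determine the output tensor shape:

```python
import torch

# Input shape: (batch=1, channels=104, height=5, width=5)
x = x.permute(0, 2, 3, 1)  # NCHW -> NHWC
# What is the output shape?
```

Input: (1, 104, 5, 5) -> Output: (1, 5, 5, 104)

Answer: (1, 5, 5, 104)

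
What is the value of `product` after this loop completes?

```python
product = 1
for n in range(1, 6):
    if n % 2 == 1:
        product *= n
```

Product of odd numbers 1 to 5
`product` takes the values: 1 → 3 → 15

Answer: 15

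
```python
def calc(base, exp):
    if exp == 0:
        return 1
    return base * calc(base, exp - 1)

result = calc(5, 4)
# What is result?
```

calc(5, 4) = 5 * 5 * 5 * 5 = 625

Answer: 625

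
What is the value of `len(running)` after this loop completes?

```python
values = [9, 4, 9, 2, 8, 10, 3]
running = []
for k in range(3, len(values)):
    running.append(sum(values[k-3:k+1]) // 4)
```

Number of 4-element averages
`running` takes the values: [] → [6] → [6, 5] → [6, 5, 7] → [6, 5, 7, 5]
So `len(running)` = 4

Answer: 4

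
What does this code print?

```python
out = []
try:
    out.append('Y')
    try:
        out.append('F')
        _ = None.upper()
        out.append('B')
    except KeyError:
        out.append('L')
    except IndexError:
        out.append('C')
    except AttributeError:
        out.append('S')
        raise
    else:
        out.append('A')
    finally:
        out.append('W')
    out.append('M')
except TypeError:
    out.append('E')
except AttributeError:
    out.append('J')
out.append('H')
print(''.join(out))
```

Execution trace: 'Y' (try body) → 'F' (inner try body) → 'S' (inner except AttributeError) → 'W' (inner finally) → 'J' (except AttributeError) → 'H' (after the try/except). Output: YFSWJH

Answer: YFSWJH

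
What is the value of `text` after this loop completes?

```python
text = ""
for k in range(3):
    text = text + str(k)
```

Concatenate digits 0 to 2
`text` takes the values: "" → "0" → "01" → "012"

Answer: "012"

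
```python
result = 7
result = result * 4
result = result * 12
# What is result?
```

Trace:
`result = 7` → result = 7
`result = result * 4` → result = 28
`result = result * 12` → result = 336
So result = 336

Answer: 336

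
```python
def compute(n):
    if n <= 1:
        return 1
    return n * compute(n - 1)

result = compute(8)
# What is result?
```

compute(8) = 8 * 7 * 6 * 5 * 4 * 3 * 2 * 1 = 40320

Answer: 40320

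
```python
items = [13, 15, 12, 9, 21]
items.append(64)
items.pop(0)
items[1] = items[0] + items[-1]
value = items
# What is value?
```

Trace:
`items = [13, 15, 12, 9, 21]` → items = [13, 15, 12, 9, 21]
`items.append(64)` → items = [13, 15, 12, 9, 21, 64]
`items.pop(0)` → items = [15, 12, 9, 21, 64]
`items[1] = items[0] + items[-1]` → items = [15, 79, 9, 21, 64]
`value = items` → value = [15, 79, 9, 21, 64]
So value = [15, 79, 9, 21, 64]

Answer: [15, 79, 9, 21, 64]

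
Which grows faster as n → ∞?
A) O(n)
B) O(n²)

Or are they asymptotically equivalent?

O(n) vs O(n²): Higher order terms dominate.

Answer: B) O(n²) grows faster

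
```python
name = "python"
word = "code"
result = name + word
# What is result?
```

Trace:
`name = "python"` → name = 'python'
`word = "code"` → word = 'code'
`result = name + word` → result = 'pythoncode'
So result = 'pythoncode'

Answer: 'pythoncode'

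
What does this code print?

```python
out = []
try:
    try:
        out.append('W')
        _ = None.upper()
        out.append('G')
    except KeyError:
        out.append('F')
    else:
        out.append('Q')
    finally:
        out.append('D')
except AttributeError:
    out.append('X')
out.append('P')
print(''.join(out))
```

Execution trace: 'W' (try body) → 'D' (finally) → 'X' (outer except AttributeError) → 'P' (after the try/except). Output: WDXP

Answer: WDXP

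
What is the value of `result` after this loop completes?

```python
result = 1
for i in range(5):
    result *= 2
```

2^5 = 32
`result` takes the values: 1 → 2 → 4 → 8 → 16 → 32

Answer: 32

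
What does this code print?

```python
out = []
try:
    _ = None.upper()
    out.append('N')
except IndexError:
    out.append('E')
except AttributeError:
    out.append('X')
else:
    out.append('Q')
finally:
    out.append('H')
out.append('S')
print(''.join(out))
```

Execution trace: 'X' (except AttributeError) → 'H' (finally) → 'S' (after the try/except). Output: XHS

Answer: XHS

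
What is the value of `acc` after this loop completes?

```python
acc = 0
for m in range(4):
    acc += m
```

Sum of 0 to 3 = 6
`acc` takes the values: 0 → 1 → 3 → 6

Answer: 6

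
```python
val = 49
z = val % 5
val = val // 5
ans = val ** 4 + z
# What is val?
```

Trace:
`val = 49` → val = 49
`z = val % 5` → z = 4
`val = val // 5` → val = 9
`ans = val ** 4 + z` → ans = 6565
So val = 9

Answer: 9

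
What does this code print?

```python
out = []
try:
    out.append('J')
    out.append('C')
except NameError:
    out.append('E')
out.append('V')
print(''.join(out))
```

Execution trace: 'J' (try body) → 'C' (try body, no exception) → 'V' (after the try/except). Output: JCV

Answer: JCV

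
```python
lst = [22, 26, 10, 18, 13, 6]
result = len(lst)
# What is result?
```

Trace:
`lst = [22, 26, 10, 18, 13, 6]` → lst = [22, 26, 10, 18, 13, 6]
`result = len(lst)` → result = 6
So result = 6

Answer: 6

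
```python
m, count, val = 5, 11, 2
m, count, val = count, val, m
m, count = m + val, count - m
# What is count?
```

Trace:
`m, count, val = 5, 11, 2` → m = 5; count = 11; val = 2
`m, count, val = count, val, m` → m = 11; count = 2; val = 5
`m, count = m + val, count - m` → m = 16; count = -9
So count = -9

Answer: -9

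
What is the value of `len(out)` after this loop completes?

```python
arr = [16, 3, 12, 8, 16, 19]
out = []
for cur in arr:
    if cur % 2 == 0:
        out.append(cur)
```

Count even numbers in [16, 3, 12, 8, 16, 19]
`out` takes the values: [] → [16] → [16, 12] → [16, 12, 8] → [16, 12, 8, 16]
So `len(out)` = 4

Answer: 4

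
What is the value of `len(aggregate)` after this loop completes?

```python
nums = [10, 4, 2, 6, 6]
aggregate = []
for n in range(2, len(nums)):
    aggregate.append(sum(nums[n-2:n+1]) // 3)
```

Number of 3-element averages
`aggregate` takes the values: [] → [5] → [5, 4] → [5, 4, 4]
So `len(aggregate)` = 3

Answer: 3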